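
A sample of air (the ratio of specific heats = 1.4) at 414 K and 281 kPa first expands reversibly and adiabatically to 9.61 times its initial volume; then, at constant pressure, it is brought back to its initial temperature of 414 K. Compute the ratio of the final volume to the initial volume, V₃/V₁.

V₃/V₁ ≈ 23.8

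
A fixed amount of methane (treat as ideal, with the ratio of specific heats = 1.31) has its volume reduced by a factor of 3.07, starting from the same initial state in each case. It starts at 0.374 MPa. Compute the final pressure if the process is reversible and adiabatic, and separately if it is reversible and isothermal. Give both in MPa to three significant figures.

adiabatic: 1.63 MPa; isothermal: 1.15 MPa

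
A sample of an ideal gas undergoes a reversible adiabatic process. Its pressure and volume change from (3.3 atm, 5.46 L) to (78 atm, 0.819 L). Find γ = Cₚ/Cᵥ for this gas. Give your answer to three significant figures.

PV^γ = const ⇒ γ = ln(P₂/P₁) / ln(V₁/V₂).
γ = ln(78/3.3) / ln(5.46/0.819) = 1.667.

γ ≈ 1.67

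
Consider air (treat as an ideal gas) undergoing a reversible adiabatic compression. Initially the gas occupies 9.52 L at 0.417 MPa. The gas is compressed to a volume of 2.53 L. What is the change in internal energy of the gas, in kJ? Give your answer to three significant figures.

ΔU ≈ 6.94 kJ

γ = 7/5 for a diatomic ideal gas.
P₂ = P₁(V₁/V₂)^γ = 0.417×(9.52/2.53)^(7/5) = 2.666 MPa.
For a reversible adiabat, W_by_gas = (P₁V₁ − P₂V₂)/(γ−1).
W_by = (417000×0.00952 − 2.666×10^6×0.00253) / (2/5) = -6938 J.
Q = 0 ⇒ ΔU = −W_by = 6938 J.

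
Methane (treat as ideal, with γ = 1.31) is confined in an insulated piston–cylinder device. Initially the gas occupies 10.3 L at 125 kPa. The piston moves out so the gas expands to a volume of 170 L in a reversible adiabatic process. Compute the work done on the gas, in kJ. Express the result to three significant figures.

W ≈ -2.41 kJ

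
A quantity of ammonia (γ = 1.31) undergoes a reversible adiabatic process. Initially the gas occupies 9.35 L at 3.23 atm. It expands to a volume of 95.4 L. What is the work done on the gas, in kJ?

W ≈ -5.07 kJ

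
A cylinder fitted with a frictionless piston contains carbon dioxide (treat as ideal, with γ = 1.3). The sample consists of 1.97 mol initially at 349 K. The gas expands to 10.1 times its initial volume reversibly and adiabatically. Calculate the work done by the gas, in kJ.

W ≈ 9.53 kJ

For a reversible adiabat TV^(γ−1) is constant, so T₂ = T₁ (V₁/V₂)^(γ−1).
T₂ = 349 × (1/10.1)^(0.3) = 174.4 K.
Q = 0, so ΔU = W_on_gas = nCᵥΔT with Cᵥ = R/(γ−1) = 27.71 J/(mol·K).
ΔU = 1.97 × 27.71 × (174.4 − 349) = -9533 J.
Work done by the gas = −ΔU = 9533 J.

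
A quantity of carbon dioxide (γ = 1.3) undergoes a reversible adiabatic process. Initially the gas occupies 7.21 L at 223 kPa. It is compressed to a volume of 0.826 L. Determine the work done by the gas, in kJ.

P₂ = P₁(V₁/V₂)^γ = 223×(7.21/0.826)^(1.3) = 3729 kPa.
For a reversible adiabat, W_by_gas = (P₁V₁ − P₂V₂)/(γ−1).
W_by = (223000×0.00721 − 3.729×10^6×0.000826) / (0.3) = -4907 J.

W ≈ -4.91 kJ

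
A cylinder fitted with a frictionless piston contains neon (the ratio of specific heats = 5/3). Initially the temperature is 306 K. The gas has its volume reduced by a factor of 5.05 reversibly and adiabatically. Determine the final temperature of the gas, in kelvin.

For a reversible adiabat TV^(γ−1) is constant, so T₂ = T₁ (V₁/V₂)^(γ−1).
T₂ = 306 × 5.05^(2/3) = 900.7 K.

T₂ ≈ 901 K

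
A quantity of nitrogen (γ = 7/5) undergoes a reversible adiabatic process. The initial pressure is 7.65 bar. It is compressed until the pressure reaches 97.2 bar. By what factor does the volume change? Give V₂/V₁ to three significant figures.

V₂/V₁ ≈ 0.163

From PV^γ = const, V₂/V₁ = (P₁/P₂)^(1/γ).
V₂/V₁ = (7.65/97.2)^(5/7) = 0.1627.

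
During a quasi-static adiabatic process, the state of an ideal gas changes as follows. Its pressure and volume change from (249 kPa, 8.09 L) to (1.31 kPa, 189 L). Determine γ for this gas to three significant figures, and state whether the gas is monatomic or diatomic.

γ ≈ 1.67; monatomic

PV^γ = const ⇒ γ = ln(P₂/P₁) / ln(V₁/V₂).
γ = ln(1.31/249) / ln(8.09/189) = 1.665.
γ ≈ 1.67 is close to 5/3, so the gas is monatomic.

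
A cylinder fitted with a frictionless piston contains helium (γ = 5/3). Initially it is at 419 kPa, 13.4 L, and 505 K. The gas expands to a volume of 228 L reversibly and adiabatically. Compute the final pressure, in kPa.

Since PV^γ is constant along a reversible adiabat, P₂ = P₁ (V₁/V₂)^γ.
P₂ = 419 × (13.4/228)^(5/3) = 3.722 kPa.

P₂ ≈ 3.72 kPa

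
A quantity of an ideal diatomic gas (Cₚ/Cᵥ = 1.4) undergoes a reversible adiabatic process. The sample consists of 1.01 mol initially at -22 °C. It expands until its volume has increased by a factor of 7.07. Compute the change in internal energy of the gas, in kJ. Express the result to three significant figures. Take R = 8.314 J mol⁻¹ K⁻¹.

For a reversible adiabat TV^(γ−1) is constant, so T₂ = T₁ (V₁/V₂)^(γ−1).
T₁ = -22 °C = 251.1 K.
T₂ = 251.1 × (1/7.07)^(0.4) = 114.9 K.
Q = 0, so ΔU = W_on_gas = nCᵥΔT with Cᵥ = R/(γ−1) = 20.79 J/(mol·K).
ΔU = 1.01 × 20.79 × (114.9 − 251.1) = -2861 J.

ΔU ≈ -2.86 kJ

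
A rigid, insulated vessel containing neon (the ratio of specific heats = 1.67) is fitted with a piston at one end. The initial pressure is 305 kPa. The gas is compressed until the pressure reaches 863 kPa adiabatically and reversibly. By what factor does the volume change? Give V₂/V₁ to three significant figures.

V₂/V₁ ≈ 0.536

From PV^γ = const, V₂/V₁ = (P₁/P₂)^(1/γ).
V₂/V₁ = (305/863)^(0.599) = 0.5364.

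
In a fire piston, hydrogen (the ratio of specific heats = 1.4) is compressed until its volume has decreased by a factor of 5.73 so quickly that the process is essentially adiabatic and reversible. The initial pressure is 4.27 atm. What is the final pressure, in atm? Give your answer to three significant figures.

P₂ ≈ 49.2 atm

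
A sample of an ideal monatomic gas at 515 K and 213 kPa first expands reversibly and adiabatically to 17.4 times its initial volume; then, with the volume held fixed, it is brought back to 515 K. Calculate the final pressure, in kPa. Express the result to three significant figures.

For a monatomic ideal gas γ = 5/3.
Adiabatic step (PV^γ = const): P₂ = 213×(1/17.4)^(5/3) = 1.823 kPa; T₂ = 515×(1/17.4)^(2/3) = 76.7 K.
Isochoric: P₃ = P₂(T₃/T₂) = 1.823 × (515/76.7) = 12.24 kPa.

P₃ ≈ 12.2 kPa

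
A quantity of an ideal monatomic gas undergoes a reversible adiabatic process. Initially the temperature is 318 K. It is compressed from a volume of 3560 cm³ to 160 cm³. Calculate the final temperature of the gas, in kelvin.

Adiabatic: T₁V₁^(γ−1) = T₂V₂^(γ−1) ⇒ T₂ = T₁ (V₁/V₂)^(γ−1).
For a monatomic ideal gas γ = 5/3, so γ−1 = 2/3.
T₂ = 318 × (3560/160)^(2/3) = 2516 K.

T₂ ≈ 2520 K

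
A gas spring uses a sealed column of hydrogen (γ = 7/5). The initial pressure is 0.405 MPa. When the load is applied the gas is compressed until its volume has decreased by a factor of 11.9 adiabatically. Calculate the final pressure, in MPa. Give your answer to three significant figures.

Adiabatic: P₁V₁^γ = P₂V₂^γ ⇒ P₂ = P₁ (V₁/V₂)^γ.
P₂ = 0.405 × 11.9^(7/5) = 12.98 MPa.

P₂ ≈ 13.0 MPa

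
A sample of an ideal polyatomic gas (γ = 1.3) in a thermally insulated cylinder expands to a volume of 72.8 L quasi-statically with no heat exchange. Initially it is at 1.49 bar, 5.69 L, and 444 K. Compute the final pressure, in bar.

Adiabatic: P₁V₁^γ = P₂V₂^γ ⇒ P₂ = P₁ (V₁/V₂)^γ.
P₂ = 1.49 × (5.69/72.8)^(1.3) = 0.05421 bar.

P₂ ≈ 0.0542 bar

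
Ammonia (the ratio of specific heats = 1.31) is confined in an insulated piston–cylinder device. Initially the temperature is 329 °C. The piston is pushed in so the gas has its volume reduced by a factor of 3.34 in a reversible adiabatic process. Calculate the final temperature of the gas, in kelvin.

T₂ ≈ 875 K

Adiabatic: T₁V₁^(γ−1) = T₂V₂^(γ−1) ⇒ T₂ = T₁ (V₁/V₂)^(γ−1).
T₁ = 329 °C = 602.1 K.
T₂ = 602.1 × 3.34^(0.31) = 875.1 K.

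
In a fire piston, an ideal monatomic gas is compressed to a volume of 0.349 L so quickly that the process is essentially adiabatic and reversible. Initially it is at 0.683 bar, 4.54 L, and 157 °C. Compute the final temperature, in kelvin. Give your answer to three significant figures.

T₂ ≈ 2380 K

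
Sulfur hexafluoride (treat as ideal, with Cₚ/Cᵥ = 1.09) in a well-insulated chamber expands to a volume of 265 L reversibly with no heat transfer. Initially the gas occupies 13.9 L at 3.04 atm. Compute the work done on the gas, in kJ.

W ≈ -11.1 kJ

P₂ = P₁(V₁/V₂)^γ = 3.04×(13.9/265)^(1.09) = 0.1223 atm.
For a reversible adiabat, W_by_gas = (P₁V₁ − P₂V₂)/(γ−1).
W_by = (308000×0.0139 − 12390×0.265) / (0.09) = 11090 J.
W_on_gas = −W_by = -11090 J.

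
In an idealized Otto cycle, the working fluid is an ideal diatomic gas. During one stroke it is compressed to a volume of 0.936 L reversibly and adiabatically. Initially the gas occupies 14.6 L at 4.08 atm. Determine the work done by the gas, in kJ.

W ≈ -30.2 kJ

γ = 7/5 for a diatomic ideal gas.
P₂ = P₁(V₁/V₂)^γ = 4.08×(14.6/0.936)^(7/5) = 191 atm.
For a reversible adiabat, W_by_gas = (P₁V₁ − P₂V₂)/(γ−1).
W_by = (413400×0.0146 − 1.935×10^7×0.000936) / (2/5) = -30190 J.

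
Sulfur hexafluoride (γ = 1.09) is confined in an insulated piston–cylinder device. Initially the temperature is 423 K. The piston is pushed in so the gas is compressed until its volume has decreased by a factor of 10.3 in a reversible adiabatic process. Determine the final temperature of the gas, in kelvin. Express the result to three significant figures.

Adiabatic: T₁V₁^(γ−1) = T₂V₂^(γ−1) ⇒ T₂ = T₁ (V₁/V₂)^(γ−1).
T₂ = 423 × 10.3^(0.09) = 521.8 K.

T₂ ≈ 522 K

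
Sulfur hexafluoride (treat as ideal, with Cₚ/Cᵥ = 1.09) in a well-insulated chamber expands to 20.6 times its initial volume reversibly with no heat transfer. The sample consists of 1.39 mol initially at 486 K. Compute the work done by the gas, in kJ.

For a reversible adiabat TV^(γ−1) is constant, so T₂ = T₁ (V₁/V₂)^(γ−1).
T₂ = 486 × (1/20.6)^(0.09) = 370.2 K.
Q = 0, so ΔU = W_on_gas = nCᵥΔT with Cᵥ = R/(γ−1) = 92.38 J/(mol·K).
ΔU = 1.39 × 92.38 × (370.2 − 486) = -14870 J.
Work done by the gas = −ΔU = 14870 J.

W ≈ 14.9 kJ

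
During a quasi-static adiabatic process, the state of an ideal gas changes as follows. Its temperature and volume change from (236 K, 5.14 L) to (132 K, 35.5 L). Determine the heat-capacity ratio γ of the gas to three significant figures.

TV^(γ−1) = const ⇒ γ − 1 = ln(T₂/T₁) / ln(V₁/V₂).
γ = 1 + ln(132/236) / ln(5.14/35.5) = 1.301.

γ ≈ 1.30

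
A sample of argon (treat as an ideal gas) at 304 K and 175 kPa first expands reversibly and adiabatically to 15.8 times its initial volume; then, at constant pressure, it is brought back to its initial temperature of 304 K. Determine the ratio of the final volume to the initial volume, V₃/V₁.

For a monatomic ideal gas γ = 5/3.
Adiabatic step: V₂/V₁ = 15.8; T₂ = T₁·(1/15.8)^(2/3) = 48.28 K.
Isobaric step: V₃/V₂ = T₃/T₂ = 304/48.28.
V₃/V₁ = (V₂/V₁)(V₃/V₂) = 15.8 × (304/48.28) = 99.49.

V₃/V₁ ≈ 99.5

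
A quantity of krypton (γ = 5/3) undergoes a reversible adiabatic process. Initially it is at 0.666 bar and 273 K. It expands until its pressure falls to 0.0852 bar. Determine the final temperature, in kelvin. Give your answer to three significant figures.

Adiabatic: T₂/T₁ = (P₂/P₁)^((γ−1)/γ).
T₂ = 273 × (0.0852/0.666)^(2/5) = 119.9 K.

T₂ ≈ 120 K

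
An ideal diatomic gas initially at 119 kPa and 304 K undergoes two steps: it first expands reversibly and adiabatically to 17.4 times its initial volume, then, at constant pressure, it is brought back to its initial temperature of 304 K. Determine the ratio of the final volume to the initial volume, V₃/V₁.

V₃/V₁ ≈ 54.5

For a diatomic ideal gas γ = 7/5.
Adiabatic step: V₂/V₁ = 17.4; T₂ = T₁·(1/17.4)^(2/5) = 96.97 K.
Isobaric step: V₃/V₂ = T₃/T₂ = 304/96.97.
V₃/V₁ = (V₂/V₁)(V₃/V₂) = 17.4 × (304/96.97) = 54.55.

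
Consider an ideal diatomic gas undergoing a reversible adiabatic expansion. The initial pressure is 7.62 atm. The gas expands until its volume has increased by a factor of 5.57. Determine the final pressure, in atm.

P₂ ≈ 0.688 atm

Adiabatic: P₁V₁^γ = P₂V₂^γ ⇒ P₂ = P₁ (V₁/V₂)^γ.
For a diatomic ideal gas γ = 7/5.
P₂ = 7.62 × (1/5.57)^(7/5) = 0.6883 atm.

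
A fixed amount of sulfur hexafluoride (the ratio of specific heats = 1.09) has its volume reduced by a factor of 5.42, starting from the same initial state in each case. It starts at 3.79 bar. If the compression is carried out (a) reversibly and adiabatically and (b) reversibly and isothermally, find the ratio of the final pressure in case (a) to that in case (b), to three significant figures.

P_adiabatic / P_isothermal ≈ 1.16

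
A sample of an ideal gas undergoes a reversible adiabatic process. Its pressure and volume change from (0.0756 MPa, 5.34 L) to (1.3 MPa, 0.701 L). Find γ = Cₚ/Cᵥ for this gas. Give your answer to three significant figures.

γ ≈ 1.40

PV^γ = const ⇒ γ = ln(P₂/P₁) / ln(V₁/V₂).
γ = ln(1.3/0.0756) / ln(5.34/0.701) = 1.401.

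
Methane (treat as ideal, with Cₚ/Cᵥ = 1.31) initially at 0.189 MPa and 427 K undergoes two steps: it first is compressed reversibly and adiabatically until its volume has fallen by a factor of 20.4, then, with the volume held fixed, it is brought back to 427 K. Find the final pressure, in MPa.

P₃ ≈ 3.86 MPa

Adiabatic step (PV^γ = const): P₂ = 0.189×20.4^(1.31) = 9.819 MPa; T₂ = 427×20.4^(0.31) = 1087 K.
Isochoric: P₃ = P₂(T₃/T₂) = 9.819 × (427/1087) = 3.856 MPa.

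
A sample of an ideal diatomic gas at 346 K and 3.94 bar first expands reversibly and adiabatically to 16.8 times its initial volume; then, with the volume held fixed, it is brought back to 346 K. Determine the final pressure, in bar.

For a diatomic ideal gas γ = 7/5.
Adiabatic step (PV^γ = const): P₂ = 3.94×(1/16.8)^(7/5) = 0.07587 bar; T₂ = 346×(1/16.8)^(2/5) = 111.9 K.
Isochoric: P₃ = P₂(T₃/T₂) = 0.07587 × (346/111.9) = 0.2345 bar.

P₃ ≈ 0.235 bar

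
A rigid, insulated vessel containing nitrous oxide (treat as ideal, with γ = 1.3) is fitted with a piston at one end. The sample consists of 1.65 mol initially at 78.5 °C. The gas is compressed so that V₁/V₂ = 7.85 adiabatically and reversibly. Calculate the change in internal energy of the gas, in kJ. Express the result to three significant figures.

ΔU ≈ 13.8 kJ

Adiabatic: T₁V₁^(γ−1) = T₂V₂^(γ−1) ⇒ T₂ = T₁ (V₁/V₂)^(γ−1).
T₁ = 78.5 °C = 351.6 K.
T₂ = 351.6 × 7.85^(0.3) = 652.5 K.
Q = 0, so ΔU = W_on_gas = nCᵥΔT with Cᵥ = R/(γ−1) = 27.71 J/(mol·K).
ΔU = 1.65 × 27.71 × (652.5 − 351.6) = 13760 J.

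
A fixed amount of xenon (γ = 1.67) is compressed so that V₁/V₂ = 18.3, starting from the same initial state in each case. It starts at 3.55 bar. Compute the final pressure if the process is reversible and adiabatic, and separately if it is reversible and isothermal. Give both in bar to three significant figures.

Isothermal: P₂ = P₁(V₁/V₂) = 3.55×18.3 = 64.97 bar.
Adiabatic: P₂ = P₁(V₁/V₂)^γ = 3.55×18.3^(1.67) = 455.5 bar.

adiabatic: 456 bar; isothermal: 65.0 bar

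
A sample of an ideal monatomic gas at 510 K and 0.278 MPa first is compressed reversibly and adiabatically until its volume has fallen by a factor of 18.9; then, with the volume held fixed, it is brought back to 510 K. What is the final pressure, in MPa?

For a monatomic ideal gas γ = 5/3.
Adiabatic step (PV^γ = const): P₂ = 0.278×18.9^(5/3) = 37.28 MPa; T₂ = 510×18.9^(2/3) = 3619 K.
Isochoric: P₃ = P₂(T₃/T₂) = 37.28 × (510/3619) = 5.254 MPa.

P₃ ≈ 5.25 MPa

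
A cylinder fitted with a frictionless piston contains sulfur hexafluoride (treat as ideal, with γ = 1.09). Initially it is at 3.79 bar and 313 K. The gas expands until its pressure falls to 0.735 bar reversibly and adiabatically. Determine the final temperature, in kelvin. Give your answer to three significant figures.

T₂ ≈ 273 K

Along an adiabat T P^((1−γ)/γ) is constant, so T₂ = T₁ (P₂/P₁)^((γ−1)/γ).
T₂ = 313 × (0.735/3.79)^(0.0826) = 273.4 K.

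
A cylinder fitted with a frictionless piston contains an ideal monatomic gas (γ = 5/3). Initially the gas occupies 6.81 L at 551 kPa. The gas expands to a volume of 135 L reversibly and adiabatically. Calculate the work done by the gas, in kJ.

W ≈ 4.86 kJ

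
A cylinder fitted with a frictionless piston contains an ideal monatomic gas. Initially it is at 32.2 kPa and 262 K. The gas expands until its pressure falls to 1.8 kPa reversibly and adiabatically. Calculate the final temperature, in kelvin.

T₂ ≈ 82.7 K

Adiabatic: T₂/T₁ = (P₂/P₁)^((γ−1)/γ).
For a monatomic ideal gas γ = 5/3, so (γ−1)/γ = 2/5.
T₂ = 262 × (1.8/32.2)^(2/5) = 82.65 K.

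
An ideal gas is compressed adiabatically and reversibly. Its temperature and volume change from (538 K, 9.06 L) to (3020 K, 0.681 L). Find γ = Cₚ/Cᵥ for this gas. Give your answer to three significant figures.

γ ≈ 1.67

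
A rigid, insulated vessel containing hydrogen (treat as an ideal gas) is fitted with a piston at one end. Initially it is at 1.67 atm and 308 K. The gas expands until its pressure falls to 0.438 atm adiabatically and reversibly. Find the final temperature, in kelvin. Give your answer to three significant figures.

Along an adiabat T P^((1−γ)/γ) is constant, so T₂ = T₁ (P₂/P₁)^((γ−1)/γ).
For a diatomic ideal gas γ = 7/5, so (γ−1)/γ = 2/7.
T₂ = 308 × (0.438/1.67)^(2/7) = 210.1 K.

T₂ ≈ 210 K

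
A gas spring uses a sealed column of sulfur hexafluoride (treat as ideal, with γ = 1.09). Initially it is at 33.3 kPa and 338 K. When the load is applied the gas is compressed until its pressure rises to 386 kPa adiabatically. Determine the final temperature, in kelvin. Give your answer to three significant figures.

Adiabatic: T₂/T₁ = (P₂/P₁)^((γ−1)/γ).
T₂ = 338 × (386/33.3)^(0.0826) = 413.8 K.

T₂ ≈ 414 K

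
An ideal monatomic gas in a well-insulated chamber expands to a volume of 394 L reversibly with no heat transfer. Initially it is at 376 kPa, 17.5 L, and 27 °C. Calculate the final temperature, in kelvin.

T₂ ≈ 37.6 K

Adiabatic: T₁V₁^(γ−1) = T₂V₂^(γ−1) ⇒ T₂ = T₁ (V₁/V₂)^(γ−1).
γ = 5/3 for a monatomic ideal gas.
T₁ = 27 °C = 300.1 K.
T₂ = 300.1 × (17.5/394)^(2/3) = 37.64 K.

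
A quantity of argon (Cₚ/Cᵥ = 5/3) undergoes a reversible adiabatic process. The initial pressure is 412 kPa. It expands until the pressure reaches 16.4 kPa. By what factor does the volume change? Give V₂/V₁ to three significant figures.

V₂/V₁ ≈ 6.92

From PV^γ = const, V₂/V₁ = (P₁/P₂)^(1/γ).
V₂/V₁ = (412/16.4)^(3/5) = 6.919.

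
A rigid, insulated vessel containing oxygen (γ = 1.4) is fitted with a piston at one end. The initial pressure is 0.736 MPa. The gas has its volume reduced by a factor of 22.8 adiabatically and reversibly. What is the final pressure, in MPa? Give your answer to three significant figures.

Adiabatic: P₁V₁^γ = P₂V₂^γ ⇒ P₂ = P₁ (V₁/V₂)^γ.
P₂ = 0.736 × 22.8^(1.4) = 58.61 MPa.

P₂ ≈ 58.6 MPa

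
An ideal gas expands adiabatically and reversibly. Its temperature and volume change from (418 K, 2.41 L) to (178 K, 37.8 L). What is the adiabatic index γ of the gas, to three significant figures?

γ ≈ 1.31

TV^(γ−1) = const ⇒ γ − 1 = ln(T₂/T₁) / ln(V₁/V₂).
γ = 1 + ln(178/418) / ln(2.41/37.8) = 1.31.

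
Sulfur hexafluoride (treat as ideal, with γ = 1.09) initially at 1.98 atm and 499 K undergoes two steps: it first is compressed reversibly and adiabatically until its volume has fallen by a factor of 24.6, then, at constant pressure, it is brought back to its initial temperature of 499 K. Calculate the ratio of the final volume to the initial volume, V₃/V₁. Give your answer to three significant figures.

V₃/V₁ ≈ 0.0305

Adiabatic step: V₂/V₁ = 0.04065; T₂ = T₁·24.6^(0.09) = 665.7 K.
Isobaric step: V₃/V₂ = T₃/T₂ = 499/665.7.
V₃/V₁ = (V₂/V₁)(V₃/V₂) = 0.04065 × (499/665.7) = 0.03047.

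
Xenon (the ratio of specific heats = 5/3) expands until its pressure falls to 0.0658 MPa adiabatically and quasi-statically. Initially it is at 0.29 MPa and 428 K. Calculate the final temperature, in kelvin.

Adiabatic: T₂/T₁ = (P₂/P₁)^((γ−1)/γ).
T₂ = 428 × (0.0658/0.29)^(2/5) = 236.5 K.

T₂ ≈ 236 K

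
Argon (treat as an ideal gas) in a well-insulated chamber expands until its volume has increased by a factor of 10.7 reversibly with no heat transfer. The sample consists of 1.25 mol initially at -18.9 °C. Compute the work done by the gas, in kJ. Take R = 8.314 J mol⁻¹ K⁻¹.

W ≈ 3.15 kJ

For a reversible adiabat TV^(γ−1) is constant, so T₂ = T₁ (V₁/V₂)^(γ−1).
γ = 5/3 for a monatomic ideal gas, so γ−1 = 2/3.
T₁ = -18.9 °C = 254.2 K.
T₂ = 254.2 × (1/10.7)^(2/3) = 52.36 K.
Q = 0, so ΔU = W_on_gas = nCᵥΔT with Cᵥ = R/(γ−1) = 12.47 J/(mol·K).
ΔU = 1.25 × 12.47 × (52.36 − 254.2) = -3147 J.
Work done by the gas = −ΔU = 3147 J.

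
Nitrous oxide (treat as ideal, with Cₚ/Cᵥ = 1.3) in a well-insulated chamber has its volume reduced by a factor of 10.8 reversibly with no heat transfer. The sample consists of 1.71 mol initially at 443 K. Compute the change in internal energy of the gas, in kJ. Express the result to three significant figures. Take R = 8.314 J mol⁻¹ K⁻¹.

ΔU ≈ 21.9 kJ

For a reversible adiabat TV^(γ−1) is constant, so T₂ = T₁ (V₁/V₂)^(γ−1).
T₂ = 443 × 10.8^(0.3) = 904.5 K.
Q = 0, so ΔU = W_on_gas = nCᵥΔT with Cᵥ = R/(γ−1) = 27.71 J/(mol·K).
ΔU = 1.71 × 27.71 × (904.5 − 443) = 21870 J.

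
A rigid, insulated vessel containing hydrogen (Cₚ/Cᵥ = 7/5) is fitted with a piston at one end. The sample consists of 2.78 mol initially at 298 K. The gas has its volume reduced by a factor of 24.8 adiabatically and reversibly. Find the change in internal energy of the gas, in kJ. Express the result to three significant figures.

Adiabatic: T₁V₁^(γ−1) = T₂V₂^(γ−1) ⇒ T₂ = T₁ (V₁/V₂)^(γ−1).
T₂ = 298 × 24.8^(2/5) = 1076 K.
Q = 0, so ΔU = W_on_gas = nCᵥΔT with Cᵥ = R/(γ−1) = 20.79 J/(mol·K).
ΔU = 2.78 × 20.79 × (1076 − 298) = 44980 J.

ΔU ≈ 45.0 kJ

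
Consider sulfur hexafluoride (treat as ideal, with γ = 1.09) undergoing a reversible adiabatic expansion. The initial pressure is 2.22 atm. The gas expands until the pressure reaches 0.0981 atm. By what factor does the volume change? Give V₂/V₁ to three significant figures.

V₂/V₁ ≈ 17.5

From PV^γ = const, V₂/V₁ = (P₁/P₂)^(1/γ).
V₂/V₁ = (2.22/0.0981)^(0.917) = 17.49.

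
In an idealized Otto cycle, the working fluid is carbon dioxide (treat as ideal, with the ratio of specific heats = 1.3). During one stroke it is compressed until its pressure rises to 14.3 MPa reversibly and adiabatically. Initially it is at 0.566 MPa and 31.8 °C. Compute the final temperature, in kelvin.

T₂ ≈ 643 K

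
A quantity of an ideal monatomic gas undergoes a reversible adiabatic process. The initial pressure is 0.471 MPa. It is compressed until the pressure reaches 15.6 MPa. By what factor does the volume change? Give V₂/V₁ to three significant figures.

V₂/V₁ ≈ 0.122

From PV^γ = const, V₂/V₁ = (P₁/P₂)^(1/γ).
For a monatomic ideal gas γ = 5/3.
V₂/V₁ = (0.471/15.6)^(3/5) = 0.1224.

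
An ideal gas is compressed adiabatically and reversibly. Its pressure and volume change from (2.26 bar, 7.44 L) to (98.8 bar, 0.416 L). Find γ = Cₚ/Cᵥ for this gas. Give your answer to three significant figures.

γ ≈ 1.31

PV^γ = const ⇒ γ = ln(P₂/P₁) / ln(V₁/V₂).
γ = ln(98.8/2.26) / ln(7.44/0.416) = 1.31.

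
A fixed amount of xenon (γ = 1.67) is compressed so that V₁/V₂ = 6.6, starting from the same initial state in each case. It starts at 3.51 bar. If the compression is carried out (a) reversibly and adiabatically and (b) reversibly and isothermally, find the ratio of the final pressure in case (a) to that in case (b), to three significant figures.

Isothermal: P_b = P₁(V₁/V₂) = 3.51×6.6.
Adiabatic: P_a = P₁(V₁/V₂)^γ = 3.51×6.6^(1.67).
P_a/P_b = (V₁/V₂)^(γ−1) = 6.6^(0.67) = 3.541.

P_adiabatic / P_isothermal ≈ 3.54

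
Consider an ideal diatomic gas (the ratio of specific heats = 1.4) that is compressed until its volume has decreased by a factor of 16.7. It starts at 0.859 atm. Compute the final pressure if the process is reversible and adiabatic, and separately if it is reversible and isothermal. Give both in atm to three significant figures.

adiabatic: 44.2 atm; isothermal: 14.3 atm

Isothermal: P₂ = P₁(V₁/V₂) = 0.859×16.7 = 14.35 atm.
Adiabatic: P₂ = P₁(V₁/V₂)^γ = 0.859×16.7^(1.4) = 44.24 atm.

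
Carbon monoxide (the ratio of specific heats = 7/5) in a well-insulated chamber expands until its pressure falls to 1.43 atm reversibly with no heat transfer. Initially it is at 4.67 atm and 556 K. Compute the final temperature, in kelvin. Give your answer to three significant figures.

Along an adiabat T P^((1−γ)/γ) is constant, so T₂ = T₁ (P₂/P₁)^((γ−1)/γ).
T₂ = 556 × (1.43/4.67)^(2/7) = 396.5 K.

T₂ ≈ 396 K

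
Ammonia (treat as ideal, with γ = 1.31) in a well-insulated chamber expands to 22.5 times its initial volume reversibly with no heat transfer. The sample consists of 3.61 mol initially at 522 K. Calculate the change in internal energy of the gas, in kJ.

For a reversible adiabat TV^(γ−1) is constant, so T₂ = T₁ (V₁/V₂)^(γ−1).
T₂ = 522 × (1/22.5)^(0.31) = 198.8 K.
Q = 0, so ΔU = W_on_gas = nCᵥΔT with Cᵥ = R/(γ−1) = 26.82 J/(mol·K).
ΔU = 3.61 × 26.82 × (198.8 − 522) = -31290 J.

ΔU ≈ -31.3 kJ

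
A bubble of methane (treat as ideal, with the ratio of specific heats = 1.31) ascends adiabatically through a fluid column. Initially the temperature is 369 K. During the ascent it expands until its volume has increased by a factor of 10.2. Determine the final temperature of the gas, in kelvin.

T₂ ≈ 180 K

For a reversible adiabat TV^(γ−1) is constant, so T₂ = T₁ (V₁/V₂)^(γ−1).
T₂ = 369 × (1/10.2)^(0.31) = 179.6 K.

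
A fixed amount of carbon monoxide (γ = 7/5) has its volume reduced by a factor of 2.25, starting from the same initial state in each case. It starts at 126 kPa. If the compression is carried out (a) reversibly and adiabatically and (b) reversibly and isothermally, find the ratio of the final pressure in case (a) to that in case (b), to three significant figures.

Isothermal: P_b = P₁(V₁/V₂) = 126×2.25.
Adiabatic: P_a = P₁(V₁/V₂)^γ = 126×2.25^(7/5).
P_a/P_b = (V₁/V₂)^(γ−1) = 2.25^(2/5) = 1.383.

P_adiabatic / P_isothermal ≈ 1.38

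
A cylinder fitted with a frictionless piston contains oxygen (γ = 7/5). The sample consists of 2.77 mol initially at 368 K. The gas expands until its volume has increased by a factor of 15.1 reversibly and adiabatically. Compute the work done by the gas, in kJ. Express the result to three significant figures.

W ≈ 14.0 kJ

For a reversible adiabat TV^(γ−1) is constant, so T₂ = T₁ (V₁/V₂)^(γ−1).
T₂ = 368 × (1/15.1)^(2/5) = 124.2 K.
Q = 0, so ΔU = W_on_gas = nCᵥΔT with Cᵥ = R/(γ−1) = 20.79 J/(mol·K).
ΔU = 2.77 × 20.79 × (124.2 − 368) = -14030 J.
Work done by the gas = −ΔU = 14030 J.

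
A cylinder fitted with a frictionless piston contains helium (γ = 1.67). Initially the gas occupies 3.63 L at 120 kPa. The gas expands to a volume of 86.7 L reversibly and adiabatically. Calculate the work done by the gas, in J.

P₂ = P₁(V₁/V₂)^γ = 120×(3.63/86.7)^(1.67) = 0.5994 kPa.
For a reversible adiabat, W_by_gas = (P₁V₁ − P₂V₂)/(γ−1).
W_by = (120000×0.00363 − 599.4×0.0867) / (0.67) = 572.6 J.

W ≈ 573 J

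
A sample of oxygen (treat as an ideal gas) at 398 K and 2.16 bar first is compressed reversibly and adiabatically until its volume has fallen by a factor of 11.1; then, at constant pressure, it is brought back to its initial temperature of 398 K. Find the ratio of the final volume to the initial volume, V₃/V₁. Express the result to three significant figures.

For a diatomic ideal gas γ = 7/5.
Adiabatic step: V₂/V₁ = 0.09009; T₂ = T₁·11.1^(2/5) = 1042 K.
Isobaric step: V₃/V₂ = T₃/T₂ = 398/1042.
V₃/V₁ = (V₂/V₁)(V₃/V₂) = 0.09009 × (398/1042) = 0.0344.

V₃/V₁ ≈ 0.0344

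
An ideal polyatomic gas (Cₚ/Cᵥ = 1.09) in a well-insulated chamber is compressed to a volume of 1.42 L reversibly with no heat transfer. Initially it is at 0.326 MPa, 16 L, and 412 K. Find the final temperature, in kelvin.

T₂ ≈ 512 K

Adiabatic: T₁V₁^(γ−1) = T₂V₂^(γ−1) ⇒ T₂ = T₁ (V₁/V₂)^(γ−1).
T₂ = 412 × (16/1.42)^(0.09) = 512.3 K.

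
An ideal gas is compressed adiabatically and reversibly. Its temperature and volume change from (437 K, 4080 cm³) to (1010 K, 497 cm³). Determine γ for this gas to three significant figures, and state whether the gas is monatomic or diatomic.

TV^(γ−1) = const ⇒ γ − 1 = ln(T₂/T₁) / ln(V₁/V₂).
γ = 1 + ln(1010/437) / ln(4080/497) = 1.398.
γ ≈ 1.40 is close to 7/5, so the gas is diatomic.

γ ≈ 1.40; diatomic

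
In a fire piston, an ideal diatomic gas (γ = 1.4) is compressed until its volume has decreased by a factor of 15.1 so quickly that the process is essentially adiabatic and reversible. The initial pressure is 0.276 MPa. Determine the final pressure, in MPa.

P₂ ≈ 12.3 MPa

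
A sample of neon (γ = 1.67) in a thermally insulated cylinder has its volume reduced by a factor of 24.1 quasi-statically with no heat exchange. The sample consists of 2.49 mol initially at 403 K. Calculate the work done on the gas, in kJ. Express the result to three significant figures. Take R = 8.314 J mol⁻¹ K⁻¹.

For a reversible adiabat TV^(γ−1) is constant, so T₂ = T₁ (V₁/V₂)^(γ−1).
T₂ = 403 × 24.1^(0.67) = 3398 K.
Q = 0, so ΔU = W_on_gas = nCᵥΔT with Cᵥ = R/(γ−1) = 12.41 J/(mol·K).
ΔU = 2.49 × 12.41 × (3398 − 403) = 92550 J.

W ≈ 92.5 kJ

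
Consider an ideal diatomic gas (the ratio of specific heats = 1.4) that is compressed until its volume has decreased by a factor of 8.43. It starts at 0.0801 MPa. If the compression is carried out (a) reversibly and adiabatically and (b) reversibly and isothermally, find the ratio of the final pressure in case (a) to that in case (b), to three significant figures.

Isothermal: P_b = P₁(V₁/V₂) = 0.0801×8.43.
Adiabatic: P_a = P₁(V₁/V₂)^γ = 0.0801×8.43^(1.4).
P_a/P_b = (V₁/V₂)^(γ−1) = 8.43^(0.4) = 2.346.

P_adiabatic / P_isothermal ≈ 2.35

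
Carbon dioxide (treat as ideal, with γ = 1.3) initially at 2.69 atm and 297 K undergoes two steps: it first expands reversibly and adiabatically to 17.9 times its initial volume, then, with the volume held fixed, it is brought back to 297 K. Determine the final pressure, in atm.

Adiabatic step (PV^γ = const): P₂ = 2.69×(1/17.9)^(1.3) = 0.06325 atm; T₂ = 297×(1/17.9)^(0.3) = 125 K.
Isochoric: P₃ = P₂(T₃/T₂) = 0.06325 × (297/125) = 0.1503 atm.

P₃ ≈ 0.150 atm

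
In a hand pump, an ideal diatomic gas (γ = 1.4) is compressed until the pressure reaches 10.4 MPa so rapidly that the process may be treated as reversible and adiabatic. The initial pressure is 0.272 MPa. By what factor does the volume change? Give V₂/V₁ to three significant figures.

From PV^γ = const, V₂/V₁ = (P₁/P₂)^(1/γ).
V₂/V₁ = (0.272/10.4)^(0.714) = 0.07407.

V₂/V₁ ≈ 0.0741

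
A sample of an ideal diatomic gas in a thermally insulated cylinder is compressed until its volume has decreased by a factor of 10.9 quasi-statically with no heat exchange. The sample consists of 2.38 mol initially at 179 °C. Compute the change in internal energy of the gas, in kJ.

ΔU ≈ 35.8 kJ

Adiabatic: T₁V₁^(γ−1) = T₂V₂^(γ−1) ⇒ T₂ = T₁ (V₁/V₂)^(γ−1).
γ = 7/5 for a diatomic ideal gas, so γ−1 = 2/5.
T₁ = 179 °C = 452.1 K.
T₂ = 452.1 × 10.9^(2/5) = 1176 K.
Q = 0, so ΔU = W_on_gas = nCᵥΔT with Cᵥ = R/(γ−1) = 20.79 J/(mol·K).
ΔU = 2.38 × 20.79 × (1176 − 452.1) = 35790 J.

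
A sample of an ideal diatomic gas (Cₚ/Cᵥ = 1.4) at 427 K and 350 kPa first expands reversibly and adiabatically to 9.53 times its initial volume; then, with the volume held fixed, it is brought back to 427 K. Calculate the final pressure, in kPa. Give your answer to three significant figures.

P₃ ≈ 36.7 kPa

Adiabatic step (PV^γ = const): P₂ = 350×(1/9.53)^(1.4) = 14.91 kPa; T₂ = 427×(1/9.53)^(0.4) = 173.3 K.
Isochoric: P₃ = P₂(T₃/T₂) = 14.91 × (427/173.3) = 36.73 kPa.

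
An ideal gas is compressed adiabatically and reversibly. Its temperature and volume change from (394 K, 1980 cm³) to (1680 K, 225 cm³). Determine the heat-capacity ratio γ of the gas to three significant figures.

TV^(γ−1) = const ⇒ γ − 1 = ln(T₂/T₁) / ln(V₁/V₂).
γ = 1 + ln(1680/394) / ln(1980/225) = 1.667.

γ ≈ 1.67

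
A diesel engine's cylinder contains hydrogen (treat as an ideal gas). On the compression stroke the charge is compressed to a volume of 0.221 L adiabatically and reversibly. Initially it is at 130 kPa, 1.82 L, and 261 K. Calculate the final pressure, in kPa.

P₂ ≈ 2490 kPa

Since PV^γ is constant along a reversible adiabat, P₂ = P₁ (V₁/V₂)^γ.
γ = 7/5 for a diatomic ideal gas.
P₂ = 130 × (1.82/0.221)^(7/5) = 2488 kPa.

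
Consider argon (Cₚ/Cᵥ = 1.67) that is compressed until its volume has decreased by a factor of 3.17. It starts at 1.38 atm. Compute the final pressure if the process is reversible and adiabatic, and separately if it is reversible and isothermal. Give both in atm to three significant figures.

adiabatic: 9.48 atm; isothermal: 4.37 atm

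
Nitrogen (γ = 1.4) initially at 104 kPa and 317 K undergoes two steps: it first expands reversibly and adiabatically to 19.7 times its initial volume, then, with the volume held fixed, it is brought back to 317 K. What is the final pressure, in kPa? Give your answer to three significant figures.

P₃ ≈ 5.28 kPa

Adiabatic step (PV^γ = const): P₂ = 104×(1/19.7)^(1.4) = 1.602 kPa; T₂ = 317×(1/19.7)^(0.4) = 96.22 K.
Isochoric: P₃ = P₂(T₃/T₂) = 1.602 × (317/96.22) = 5.279 kPa.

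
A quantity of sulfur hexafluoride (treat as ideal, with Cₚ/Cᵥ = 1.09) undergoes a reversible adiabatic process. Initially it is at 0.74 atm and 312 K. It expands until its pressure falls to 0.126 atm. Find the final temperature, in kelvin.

T₂ ≈ 270 K

Along an adiabat T P^((1−γ)/γ) is constant, so T₂ = T₁ (P₂/P₁)^((γ−1)/γ).
T₂ = 312 × (0.126/0.74)^(0.0826) = 269.6 K.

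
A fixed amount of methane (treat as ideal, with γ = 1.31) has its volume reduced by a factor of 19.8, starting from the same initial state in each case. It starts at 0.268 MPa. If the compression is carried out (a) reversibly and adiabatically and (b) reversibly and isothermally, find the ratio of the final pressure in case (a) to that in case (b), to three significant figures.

P_adiabatic / P_isothermal ≈ 2.52

Isothermal: P_b = P₁(V₁/V₂) = 0.268×19.8.
Adiabatic: P_a = P₁(V₁/V₂)^γ = 0.268×19.8^(1.31).
P_a/P_b = (V₁/V₂)^(γ−1) = 19.8^(0.31) = 2.523.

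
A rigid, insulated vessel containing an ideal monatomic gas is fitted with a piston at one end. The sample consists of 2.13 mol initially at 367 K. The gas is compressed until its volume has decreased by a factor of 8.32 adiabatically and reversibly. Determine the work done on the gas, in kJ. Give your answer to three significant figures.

W ≈ 30.3 kJ

Adiabatic: T₁V₁^(γ−1) = T₂V₂^(γ−1) ⇒ T₂ = T₁ (V₁/V₂)^(γ−1).
γ = 5/3 for a monatomic ideal gas, so γ−1 = 2/3.
T₂ = 367 × 8.32^(2/3) = 1507 K.
Q = 0, so ΔU = W_on_gas = nCᵥΔT with Cᵥ = R/(γ−1) = 12.47 J/(mol·K).
ΔU = 2.13 × 12.47 × (1507 − 367) = 30280 J.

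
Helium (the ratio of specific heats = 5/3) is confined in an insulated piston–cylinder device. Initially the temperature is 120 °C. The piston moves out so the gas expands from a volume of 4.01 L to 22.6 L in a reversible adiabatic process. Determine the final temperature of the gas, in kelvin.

T₂ ≈ 124 K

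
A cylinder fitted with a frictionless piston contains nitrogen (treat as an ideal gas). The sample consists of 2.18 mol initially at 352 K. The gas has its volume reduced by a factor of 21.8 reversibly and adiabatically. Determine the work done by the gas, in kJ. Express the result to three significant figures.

For a reversible adiabat TV^(γ−1) is constant, so T₂ = T₁ (V₁/V₂)^(γ−1).
γ = 7/5 for a diatomic ideal gas, so γ−1 = 2/5.
T₂ = 352 × 21.8^(2/5) = 1208 K.
Q = 0, so ΔU = W_on_gas = nCᵥΔT with Cᵥ = R/(γ−1) = 20.79 J/(mol·K).
ΔU = 2.18 × 20.79 × (1208 − 352) = 38770 J.
Work done by the gas = −ΔU = -38770 J.

W ≈ -38.8 kJ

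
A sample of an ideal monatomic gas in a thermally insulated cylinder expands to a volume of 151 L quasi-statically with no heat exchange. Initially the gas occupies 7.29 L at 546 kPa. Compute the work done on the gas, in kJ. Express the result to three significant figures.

γ = 5/3 for a monatomic ideal gas.
P₂ = P₁(V₁/V₂)^γ = 546×(7.29/151)^(5/3) = 3.495 kPa.
For a reversible adiabat, W_by_gas = (P₁V₁ − P₂V₂)/(γ−1).
W_by = (546000×0.00729 − 3495×0.151) / (2/3) = 5179 J.
W_on_gas = −W_by = -5179 J.

W ≈ -5.18 kJ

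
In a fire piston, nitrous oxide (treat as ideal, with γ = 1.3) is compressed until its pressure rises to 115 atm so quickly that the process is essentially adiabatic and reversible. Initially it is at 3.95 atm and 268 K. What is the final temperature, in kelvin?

Along an adiabat T P^((1−γ)/γ) is constant, so T₂ = T₁ (P₂/P₁)^((γ−1)/γ).
T₂ = 268 × (115/3.95)^(0.231) = 583.5 K.

T₂ ≈ 583 K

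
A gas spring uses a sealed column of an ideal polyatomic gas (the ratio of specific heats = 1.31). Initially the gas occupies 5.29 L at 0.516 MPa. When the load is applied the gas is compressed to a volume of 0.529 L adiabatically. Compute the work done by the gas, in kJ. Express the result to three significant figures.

P₂ = P₁(V₁/V₂)^γ = 0.516×(5.29/0.529)^(1.31) = 10.54 MPa.
For a reversible adiabat, W_by_gas = (P₁V₁ − P₂V₂)/(γ−1).
W_by = (516000×0.00529 − 1.054×10^7×0.000529) / (0.31) = -9173 J.

W ≈ -9.17 kJ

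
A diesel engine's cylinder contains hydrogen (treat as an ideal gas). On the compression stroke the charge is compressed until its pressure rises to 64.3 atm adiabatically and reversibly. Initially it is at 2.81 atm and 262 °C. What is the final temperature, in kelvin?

T₂ ≈ 1310 K

Along an adiabat T P^((1−γ)/γ) is constant, so T₂ = T₁ (P₂/P₁)^((γ−1)/γ).
For a diatomic ideal gas γ = 7/5, so (γ−1)/γ = 2/7.
T₁ = 262 °C = 535.1 K.
T₂ = 535.1 × (64.3/2.81)^(2/7) = 1309 K.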